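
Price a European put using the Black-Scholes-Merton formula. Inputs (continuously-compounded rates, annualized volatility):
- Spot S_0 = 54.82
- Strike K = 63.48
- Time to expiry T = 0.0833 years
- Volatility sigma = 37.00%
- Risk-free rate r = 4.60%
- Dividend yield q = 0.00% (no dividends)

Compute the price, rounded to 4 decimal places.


Answer: Price = 8.6811

Derivation:
d1 = (ln(S/K) + (r - q + 0.5*sigma^2) * T) / (sigma * sqrt(T)) = -1.28418512
d2 = d1 - sigma * sqrt(T) = -1.39097355
exp(-rT) = 0.99617553; exp(-qT) = 1.00000000
P = K * exp(-rT) * N(-d2) - S_0 * exp(-qT) * N(-d1)
N(-d1) = 0.90046140; N(-d2) = 0.91788328
P = 63.4800 * 0.99617553 * 0.91788328 - 54.8200 * 1.00000000 * 0.90046140 = 8.6811


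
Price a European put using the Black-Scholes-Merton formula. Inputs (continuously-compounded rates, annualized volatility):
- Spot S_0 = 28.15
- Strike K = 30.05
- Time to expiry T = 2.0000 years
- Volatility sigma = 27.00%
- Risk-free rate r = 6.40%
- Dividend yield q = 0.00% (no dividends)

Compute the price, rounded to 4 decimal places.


Answer: Price = 3.3324

Derivation:
d1 = (ln(S/K) + (r - q + 0.5*sigma^2) * T) / (sigma * sqrt(T)) = 0.35508465
d2 = d1 - sigma * sqrt(T) = -0.02675301
exp(-rT) = 0.87985338; exp(-qT) = 1.00000000
P = K * exp(-rT) * N(-d2) - S_0 * exp(-qT) * N(-d1)
N(-d1) = 0.36126309; N(-d2) = 0.51067163
P = 30.0500 * 0.87985338 * 0.51067163 - 28.1500 * 1.00000000 * 0.36126309 = 3.3324


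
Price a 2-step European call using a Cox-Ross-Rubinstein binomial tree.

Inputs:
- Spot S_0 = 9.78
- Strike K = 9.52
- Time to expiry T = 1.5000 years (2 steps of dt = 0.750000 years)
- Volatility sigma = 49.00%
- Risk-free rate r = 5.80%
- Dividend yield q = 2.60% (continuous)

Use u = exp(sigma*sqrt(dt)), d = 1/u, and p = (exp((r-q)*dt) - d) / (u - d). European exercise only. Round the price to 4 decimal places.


Answer: Price = V(0,0) = 2.3057

Derivation:
dt = T/N = 0.750000
u = exp(sigma*sqrt(dt)) = 1.528600; d = 1/u = 0.654193
p = (exp((r-q)*dt) - d) / (u - d) = 0.423255
Discount per step: exp(-r*dt) = 0.957433
Stock lattice S(k, i) with i counting down-moves:
  k=0: S(0,0) = 9.7800
  k=1: S(1,0) = 14.9497; S(1,1) = 6.3980
  k=2: S(2,0) = 22.8521; S(2,1) = 9.7800; S(2,2) = 4.1855
Terminal payoffs V(N, i) = max(S_T - K, 0):
  V(2,0) = 13.332131; V(2,1) = 0.260000; V(2,2) = 0.000000
Backward induction: V(k, i) = exp(-r*dt) * [p * V(k+1, i) + (1-p) * V(k+1, i+1)].
  V(1,0) = exp(-r*dt) * [p*13.332131 + (1-p)*0.260000] = 5.546257
  V(1,1) = exp(-r*dt) * [p*0.260000 + (1-p)*0.000000] = 0.105362
  V(0,0) = exp(-r*dt) * [p*5.546257 + (1-p)*0.105362] = 2.305735


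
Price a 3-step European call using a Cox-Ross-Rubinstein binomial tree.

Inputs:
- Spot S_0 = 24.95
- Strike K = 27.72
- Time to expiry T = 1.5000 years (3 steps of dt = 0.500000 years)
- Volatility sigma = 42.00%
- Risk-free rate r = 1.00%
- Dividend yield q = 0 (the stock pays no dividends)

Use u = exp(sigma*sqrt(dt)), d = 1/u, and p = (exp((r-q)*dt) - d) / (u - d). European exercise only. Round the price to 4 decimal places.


Answer: Price = V(0,0) = 4.5251

Derivation:
dt = T/N = 0.500000
u = exp(sigma*sqrt(dt)) = 1.345795; d = 1/u = 0.743055
p = (exp((r-q)*dt) - d) / (u - d) = 0.434611
Discount per step: exp(-r*dt) = 0.995012
Stock lattice S(k, i) with i counting down-moves:
  k=0: S(0,0) = 24.9500
  k=1: S(1,0) = 33.5776; S(1,1) = 18.5392
  k=2: S(2,0) = 45.1885; S(2,1) = 24.9500; S(2,2) = 13.7757
  k=3: S(3,0) = 60.8145; S(3,1) = 33.5776; S(3,2) = 18.5392; S(3,3) = 10.2361
Terminal payoffs V(N, i) = max(S_T - K, 0):
  V(3,0) = 33.094507; V(3,1) = 5.857583; V(3,2) = 0.000000; V(3,3) = 0.000000
Backward induction: V(k, i) = exp(-r*dt) * [p * V(k+1, i) + (1-p) * V(k+1, i+1)].
  V(2,0) = exp(-r*dt) * [p*33.094507 + (1-p)*5.857583] = 17.606794
  V(2,1) = exp(-r*dt) * [p*5.857583 + (1-p)*0.000000] = 2.533073
  V(2,2) = exp(-r*dt) * [p*0.000000 + (1-p)*0.000000] = 0.000000
  V(1,0) = exp(-r*dt) * [p*17.606794 + (1-p)*2.533073] = 9.038969
  V(1,1) = exp(-r*dt) * [p*2.533073 + (1-p)*0.000000] = 1.095410
  V(0,0) = exp(-r*dt) * [p*9.038969 + (1-p)*1.095410] = 4.525086


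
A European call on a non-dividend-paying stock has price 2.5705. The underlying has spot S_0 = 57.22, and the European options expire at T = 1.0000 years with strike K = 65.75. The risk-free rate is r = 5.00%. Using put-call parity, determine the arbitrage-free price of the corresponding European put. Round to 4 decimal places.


Put-call parity: C - P = S_0 * exp(-qT) - K * exp(-rT).
S_0 * exp(-qT) = 57.2200 * 1.00000000 = 57.22000000
K * exp(-rT) = 65.7500 * 0.95122942 = 62.54333466
P = C - S*exp(-qT) + K*exp(-rT)
P = 2.5705 - 57.22000000 + 62.54333466 = 7.8938

Answer: Put price = 7.8938


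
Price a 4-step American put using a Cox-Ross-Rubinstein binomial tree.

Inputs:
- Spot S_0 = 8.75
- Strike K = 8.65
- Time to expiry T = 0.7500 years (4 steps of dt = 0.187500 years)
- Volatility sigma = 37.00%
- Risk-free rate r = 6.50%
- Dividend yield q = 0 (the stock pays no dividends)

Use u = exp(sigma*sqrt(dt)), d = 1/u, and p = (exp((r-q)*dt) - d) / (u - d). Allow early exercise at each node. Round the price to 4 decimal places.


dt = T/N = 0.187500
u = exp(sigma*sqrt(dt)) = 1.173763; d = 1/u = 0.851961
p = (exp((r-q)*dt) - d) / (u - d) = 0.498136
Discount per step: exp(-r*dt) = 0.987886
Stock lattice S(k, i) with i counting down-moves:
  k=0: S(0,0) = 8.7500
  k=1: S(1,0) = 10.2704; S(1,1) = 7.4547
  k=2: S(2,0) = 12.0550; S(2,1) = 8.7500; S(2,2) = 6.3511
  k=3: S(3,0) = 14.1498; S(3,1) = 10.2704; S(3,2) = 7.4547; S(3,3) = 5.4109
  k=4: S(4,0) = 16.6085; S(4,1) = 12.0550; S(4,2) = 8.7500; S(4,3) = 6.3511; S(4,4) = 4.6098
Terminal payoffs V(N, i) = max(K - S_T, 0):
  V(4,0) = 0.000000; V(4,1) = 0.000000; V(4,2) = 0.000000; V(4,3) = 2.298924; V(4,4) = 4.040152
Backward induction: V(k, i) = exp(-r*dt) * [p * V(k+1, i) + (1-p) * V(k+1, i+1)]; then take max(V_cont, immediate exercise) for American.
  V(3,0) = exp(-r*dt) * [p*0.000000 + (1-p)*0.000000] = 0.000000; exercise = 0.000000; V(3,0) = max -> 0.000000
  V(3,1) = exp(-r*dt) * [p*0.000000 + (1-p)*0.000000] = 0.000000; exercise = 0.000000; V(3,1) = max -> 0.000000
  V(3,2) = exp(-r*dt) * [p*0.000000 + (1-p)*2.298924] = 1.139771; exercise = 1.195343; V(3,2) = max -> 1.195343
  V(3,3) = exp(-r*dt) * [p*2.298924 + (1-p)*4.040152] = 3.134350; exercise = 3.239132; V(3,3) = max -> 3.239132
  V(2,0) = exp(-r*dt) * [p*0.000000 + (1-p)*0.000000] = 0.000000; exercise = 0.000000; V(2,0) = max -> 0.000000
  V(2,1) = exp(-r*dt) * [p*0.000000 + (1-p)*1.195343] = 0.592632; exercise = 0.000000; V(2,1) = max -> 0.592632
  V(2,2) = exp(-r*dt) * [p*1.195343 + (1-p)*3.239132] = 2.194142; exercise = 2.298924; V(2,2) = max -> 2.298924
  V(1,0) = exp(-r*dt) * [p*0.000000 + (1-p)*0.592632] = 0.293818; exercise = 0.000000; V(1,0) = max -> 0.293818
  V(1,1) = exp(-r*dt) * [p*0.592632 + (1-p)*2.298924] = 1.431406; exercise = 1.195343; V(1,1) = max -> 1.431406
  V(0,0) = exp(-r*dt) * [p*0.293818 + (1-p)*1.431406] = 0.854257; exercise = 0.000000; V(0,0) = max -> 0.854257

Answer: Price = V(0,0) = 0.8543


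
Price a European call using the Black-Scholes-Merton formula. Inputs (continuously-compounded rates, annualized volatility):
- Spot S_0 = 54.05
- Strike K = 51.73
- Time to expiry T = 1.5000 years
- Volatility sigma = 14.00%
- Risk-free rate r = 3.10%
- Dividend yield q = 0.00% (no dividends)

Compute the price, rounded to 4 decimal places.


Answer: Price = 6.3465

Derivation:
d1 = (ln(S/K) + (r - q + 0.5*sigma^2) * T) / (sigma * sqrt(T)) = 0.61279037
d2 = d1 - sigma * sqrt(T) = 0.44132608
exp(-rT) = 0.95456456; exp(-qT) = 1.00000000
C = S_0 * exp(-qT) * N(d1) - K * exp(-rT) * N(d2)
N(d1) = 0.72999252; N(d2) = 0.67051153
C = 54.0500 * 1.00000000 * 0.72999252 - 51.7300 * 0.95456456 * 0.67051153 = 6.3465


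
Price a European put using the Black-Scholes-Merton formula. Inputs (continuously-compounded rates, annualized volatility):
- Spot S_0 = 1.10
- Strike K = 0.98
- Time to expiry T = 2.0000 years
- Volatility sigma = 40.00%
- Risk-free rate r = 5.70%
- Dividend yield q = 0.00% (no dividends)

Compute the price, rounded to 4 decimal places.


Answer: Price = 0.1243

Derivation:
d1 = (ln(S/K) + (r - q + 0.5*sigma^2) * T) / (sigma * sqrt(T)) = 0.68856801
d2 = d1 - sigma * sqrt(T) = 0.12288258
exp(-rT) = 0.89225796; exp(-qT) = 1.00000000
P = K * exp(-rT) * N(-d2) - S_0 * exp(-qT) * N(-d1)
N(-d1) = 0.24554758; N(-d2) = 0.45110004
P = 0.9800 * 0.89225796 * 0.45110004 - 1.1000 * 1.00000000 * 0.24554758 = 0.1243


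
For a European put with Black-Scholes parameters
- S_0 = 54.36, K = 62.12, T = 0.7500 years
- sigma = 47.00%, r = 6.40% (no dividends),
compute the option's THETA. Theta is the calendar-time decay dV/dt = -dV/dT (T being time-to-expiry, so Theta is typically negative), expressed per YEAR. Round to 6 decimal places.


d1 = -0.0063923951; d2 = -0.4134243349
phi(d1) = 0.3989341296; exp(-qT) = 1.0000000000; exp(-rT) = 0.9531337871
Theta = -S*exp(-qT)*phi(d1)*sigma/(2*sqrt(T)) + r*K*exp(-rT)*N(-d2) - q*S*exp(-qT)*N(-d1)
N(-d1) = 0.5025501793; N(-d2) = 0.6603521258; sqrt(T) = 0.8660254038
Term 1 = -54.3600 * 1.0000000000 * 0.3989341296 * 0.4700 / (2 * 0.8660254038) = -5.8846125179
Term 2 = 0.0640 * 62.1200 * 0.9531337871 * 0.6603521258 = 2.5023085865
Term 3 = 0 (no dividend yield, q = 0)
Theta = -5.8846125179 + (2.5023085865) + (0.0000000000) = -3.382304

Answer: Theta = -3.382304


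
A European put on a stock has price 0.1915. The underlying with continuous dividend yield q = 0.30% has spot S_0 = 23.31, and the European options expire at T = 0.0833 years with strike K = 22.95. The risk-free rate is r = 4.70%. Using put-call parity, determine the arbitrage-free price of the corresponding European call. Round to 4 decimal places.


Answer: Call price = 0.6354

Derivation:
Put-call parity: C - P = S_0 * exp(-qT) - K * exp(-rT).
S_0 * exp(-qT) = 23.3100 * 0.99975013 = 23.30417556
K * exp(-rT) = 22.9500 * 0.99609255 = 22.86032411
C = P + S*exp(-qT) - K*exp(-rT)
C = 0.1915 + 23.30417556 - 22.86032411 = 0.6354


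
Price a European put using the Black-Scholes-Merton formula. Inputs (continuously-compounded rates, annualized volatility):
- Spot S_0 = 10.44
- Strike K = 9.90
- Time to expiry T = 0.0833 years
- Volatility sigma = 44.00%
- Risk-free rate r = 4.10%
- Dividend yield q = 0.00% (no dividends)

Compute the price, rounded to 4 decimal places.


d1 = (ln(S/K) + (r - q + 0.5*sigma^2) * T) / (sigma * sqrt(T)) = 0.50860481
d2 = d1 - sigma * sqrt(T) = 0.38161315
exp(-rT) = 0.99659053; exp(-qT) = 1.00000000
P = K * exp(-rT) * N(-d2) - S_0 * exp(-qT) * N(-d1)
N(-d1) = 0.30551463; N(-d2) = 0.35137416
P = 9.9000 * 0.99659053 * 0.35137416 - 10.4400 * 1.00000000 * 0.30551463 = 0.2772

Answer: Price = 0.2772


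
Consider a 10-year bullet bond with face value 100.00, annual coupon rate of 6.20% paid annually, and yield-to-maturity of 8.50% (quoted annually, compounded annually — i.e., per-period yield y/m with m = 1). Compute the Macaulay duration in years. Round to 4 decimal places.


Coupon per period c = face * coupon_rate / m = 6.200000
Periods per year m = 1; per-period yield y/m = 0.085000
Number of cashflows N = 10
Cashflows (t years, CF_t, discount factor 1/(1+y/m)^(m*t), PV):
  t = 1.0000: CF_t = 6.200000, DF = 0.921659, PV = 5.714286
  t = 2.0000: CF_t = 6.200000, DF = 0.849455, PV = 5.266623
  t = 3.0000: CF_t = 6.200000, DF = 0.782908, PV = 4.854030
  t = 4.0000: CF_t = 6.200000, DF = 0.721574, PV = 4.473761
  t = 5.0000: CF_t = 6.200000, DF = 0.665045, PV = 4.123282
  t = 6.0000: CF_t = 6.200000, DF = 0.612945, PV = 3.800260
  t = 7.0000: CF_t = 6.200000, DF = 0.564926, PV = 3.502543
  t = 8.0000: CF_t = 6.200000, DF = 0.520669, PV = 3.228151
  t = 9.0000: CF_t = 6.200000, DF = 0.479880, PV = 2.975254
  t = 10.0000: CF_t = 106.200000, DF = 0.442285, PV = 46.970711
Price P = sum_t PV_t = 84.908899
Macaulay numerator sum_t t * PV_t:
  t * PV_t at t = 1.0000: 5.714286
  t * PV_t at t = 2.0000: 10.533246
  t * PV_t at t = 3.0000: 14.562091
  t * PV_t at t = 4.0000: 17.895042
  t * PV_t at t = 5.0000: 20.616408
  t * PV_t at t = 6.0000: 22.801557
  t * PV_t at t = 7.0000: 24.517804
  t * PV_t at t = 8.0000: 25.825205
  t * PV_t at t = 9.0000: 26.777286
  t * PV_t at t = 10.0000: 469.707111
Macaulay duration D = (sum_t t * PV_t) / P = 638.950035 / 84.908899 = 7.525124

Answer: Macaulay duration = 7.5251 years


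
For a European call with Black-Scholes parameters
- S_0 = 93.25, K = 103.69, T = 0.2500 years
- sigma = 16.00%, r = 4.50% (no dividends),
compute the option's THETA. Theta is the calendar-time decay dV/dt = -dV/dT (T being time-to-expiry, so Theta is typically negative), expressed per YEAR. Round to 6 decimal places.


Answer: Theta = -3.595154

Derivation:
d1 = -1.1458952506; d2 = -1.2258952506
phi(d1) = 0.2069089379; exp(-qT) = 1.0000000000; exp(-rT) = 0.9888130446
Theta = -S*exp(-qT)*phi(d1)*sigma/(2*sqrt(T)) - r*K*exp(-rT)*N(d2) + q*S*exp(-qT)*N(d1)
N(d1) = 0.1259192483; N(d2) = 0.1101190482; sqrt(T) = 0.5000000000
Term 1 = -93.2500 * 1.0000000000 * 0.2069089379 * 0.1600 / (2 * 0.5000000000) = -3.0870813535
Term 2 = -0.0450 * 103.6900 * 0.9888130446 * 0.1101190482 = -0.5080728924
Term 3 = 0 (no dividend yield, q = 0)
Theta = -3.0870813535 + (-0.5080728924) + (0.0000000000) = -3.595154


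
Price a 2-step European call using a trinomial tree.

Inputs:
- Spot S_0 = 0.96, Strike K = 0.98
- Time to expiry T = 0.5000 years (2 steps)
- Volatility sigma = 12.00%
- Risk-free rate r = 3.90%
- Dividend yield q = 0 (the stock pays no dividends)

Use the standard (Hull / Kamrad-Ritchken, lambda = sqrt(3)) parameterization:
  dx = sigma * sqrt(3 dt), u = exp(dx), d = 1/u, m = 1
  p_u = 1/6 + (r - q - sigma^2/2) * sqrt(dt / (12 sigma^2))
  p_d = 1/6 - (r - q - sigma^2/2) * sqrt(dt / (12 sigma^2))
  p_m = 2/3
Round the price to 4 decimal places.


dt = T/N = 0.250000; dx = sigma*sqrt(3*dt) = 0.103923
u = exp(dx) = 1.109515; d = 1/u = 0.901295
p_u = 0.204916, p_m = 0.666667, p_d = 0.128417
Discount per step: exp(-r*dt) = 0.990297
Stock lattice S(k, j) with j the centered position index:
  k=0: S(0,+0) = 0.9600
  k=1: S(1,-1) = 0.8652; S(1,+0) = 0.9600; S(1,+1) = 1.0651
  k=2: S(2,-2) = 0.7798; S(2,-1) = 0.8652; S(2,+0) = 0.9600; S(2,+1) = 1.0651; S(2,+2) = 1.1818
Terminal payoffs V(N, j) = max(S_T - K, 0):
  V(2,-2) = 0.000000; V(2,-1) = 0.000000; V(2,+0) = 0.000000; V(2,+1) = 0.085134; V(2,+2) = 0.201783
Backward induction: V(k, j) = exp(-r*dt) * [p_u * V(k+1, j+1) + p_m * V(k+1, j) + p_d * V(k+1, j-1)]
  V(1,-1) = exp(-r*dt) * [p_u*0.000000 + p_m*0.000000 + p_d*0.000000] = 0.000000
  V(1,+0) = exp(-r*dt) * [p_u*0.085134 + p_m*0.000000 + p_d*0.000000] = 0.017276
  V(1,+1) = exp(-r*dt) * [p_u*0.201783 + p_m*0.085134 + p_d*0.000000] = 0.097153
  V(0,+0) = exp(-r*dt) * [p_u*0.097153 + p_m*0.017276 + p_d*0.000000] = 0.031121

Answer: Price = V(0,0) = 0.0311


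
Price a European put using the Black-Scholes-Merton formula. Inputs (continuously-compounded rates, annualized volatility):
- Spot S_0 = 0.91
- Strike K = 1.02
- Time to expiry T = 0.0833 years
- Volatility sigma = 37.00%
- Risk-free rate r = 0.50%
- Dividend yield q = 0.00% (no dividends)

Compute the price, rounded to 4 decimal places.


d1 = (ln(S/K) + (r - q + 0.5*sigma^2) * T) / (sigma * sqrt(T)) = -1.01129791
d2 = d1 - sigma * sqrt(T) = -1.11808635
exp(-rT) = 0.99958359; exp(-qT) = 1.00000000
P = K * exp(-rT) * N(-d2) - S_0 * exp(-qT) * N(-d1)
N(-d1) = 0.84406307; N(-d2) = 0.86823494
P = 1.0200 * 0.99958359 * 0.86823494 - 0.9100 * 1.00000000 * 0.84406307 = 0.1171

Answer: Price = 0.1171


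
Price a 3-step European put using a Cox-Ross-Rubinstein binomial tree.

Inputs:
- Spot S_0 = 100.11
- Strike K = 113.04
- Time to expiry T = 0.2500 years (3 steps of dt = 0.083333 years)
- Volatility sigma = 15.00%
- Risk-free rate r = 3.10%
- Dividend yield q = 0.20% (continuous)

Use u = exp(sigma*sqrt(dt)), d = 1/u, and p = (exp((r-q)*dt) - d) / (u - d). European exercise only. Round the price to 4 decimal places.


Answer: Price = V(0,0) = 12.2387

Derivation:
dt = T/N = 0.083333
u = exp(sigma*sqrt(dt)) = 1.044252; d = 1/u = 0.957623
p = (exp((r-q)*dt) - d) / (u - d) = 0.517107
Discount per step: exp(-r*dt) = 0.997420
Stock lattice S(k, i) with i counting down-moves:
  k=0: S(0,0) = 100.1100
  k=1: S(1,0) = 104.5401; S(1,1) = 95.8676
  k=2: S(2,0) = 109.1663; S(2,1) = 100.1100; S(2,2) = 91.8050
  k=3: S(3,0) = 113.9971; S(3,1) = 104.5401; S(3,2) = 95.8676; S(3,3) = 87.9146
Terminal payoffs V(N, i) = max(K - S_T, 0):
  V(3,0) = 0.000000; V(3,1) = 8.499887; V(3,2) = 17.172377; V(3,3) = 25.125410
Backward induction: V(k, i) = exp(-r*dt) * [p * V(k+1, i) + (1-p) * V(k+1, i+1)].
  V(2,0) = exp(-r*dt) * [p*0.000000 + (1-p)*8.499887] = 4.093949
  V(2,1) = exp(-r*dt) * [p*8.499887 + (1-p)*17.172377] = 12.655040
  V(2,2) = exp(-r*dt) * [p*17.172377 + (1-p)*25.125410] = 20.958631
  V(1,0) = exp(-r*dt) * [p*4.093949 + (1-p)*12.655040] = 8.206815
  V(1,1) = exp(-r*dt) * [p*12.655040 + (1-p)*20.958631] = 16.621794
  V(0,0) = exp(-r*dt) * [p*8.206815 + (1-p)*16.621794] = 12.238695


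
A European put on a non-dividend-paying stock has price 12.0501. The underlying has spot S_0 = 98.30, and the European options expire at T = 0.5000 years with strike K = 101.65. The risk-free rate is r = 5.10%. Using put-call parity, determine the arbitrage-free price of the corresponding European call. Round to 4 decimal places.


Answer: Call price = 11.2594

Derivation:
Put-call parity: C - P = S_0 * exp(-qT) - K * exp(-rT).
S_0 * exp(-qT) = 98.3000 * 1.00000000 = 98.30000000
K * exp(-rT) = 101.6500 * 0.97482238 = 99.09069482
C = P + S*exp(-qT) - K*exp(-rT)
C = 12.0501 + 98.30000000 - 99.09069482 = 11.2594


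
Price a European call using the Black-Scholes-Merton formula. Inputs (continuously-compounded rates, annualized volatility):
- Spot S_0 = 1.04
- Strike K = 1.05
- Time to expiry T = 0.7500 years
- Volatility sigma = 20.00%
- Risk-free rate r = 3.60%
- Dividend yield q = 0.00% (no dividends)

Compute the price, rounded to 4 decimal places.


d1 = (ln(S/K) + (r - q + 0.5*sigma^2) * T) / (sigma * sqrt(T)) = 0.18723786
d2 = d1 - sigma * sqrt(T) = 0.01403278
exp(-rT) = 0.97336124; exp(-qT) = 1.00000000
C = S_0 * exp(-qT) * N(d1) - K * exp(-rT) * N(d2)
N(d1) = 0.57426293; N(d2) = 0.50559809
C = 1.0400 * 1.00000000 * 0.57426293 - 1.0500 * 0.97336124 * 0.50559809 = 0.0805

Answer: Price = 0.0805


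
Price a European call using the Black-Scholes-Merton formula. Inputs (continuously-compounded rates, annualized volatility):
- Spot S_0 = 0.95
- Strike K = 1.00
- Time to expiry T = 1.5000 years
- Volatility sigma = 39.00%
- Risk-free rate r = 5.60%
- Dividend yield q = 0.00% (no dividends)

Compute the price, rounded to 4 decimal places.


d1 = (ln(S/K) + (r - q + 0.5*sigma^2) * T) / (sigma * sqrt(T)) = 0.30729939
d2 = d1 - sigma * sqrt(T) = -0.17035111
exp(-rT) = 0.91943126; exp(-qT) = 1.00000000
C = S_0 * exp(-qT) * N(d1) - K * exp(-rT) * N(d2)
N(d1) = 0.62069225; N(d2) = 0.43236701
C = 0.9500 * 1.00000000 * 0.62069225 - 1.0000 * 0.91943126 * 0.43236701 = 0.1921

Answer: Price = 0.1921


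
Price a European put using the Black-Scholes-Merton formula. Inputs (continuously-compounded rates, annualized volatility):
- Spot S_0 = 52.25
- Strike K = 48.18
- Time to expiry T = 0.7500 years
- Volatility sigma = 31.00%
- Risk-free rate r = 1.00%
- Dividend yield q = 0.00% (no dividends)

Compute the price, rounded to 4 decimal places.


d1 = (ln(S/K) + (r - q + 0.5*sigma^2) * T) / (sigma * sqrt(T)) = 0.46423951
d2 = d1 - sigma * sqrt(T) = 0.19577163
exp(-rT) = 0.99252805; exp(-qT) = 1.00000000
P = K * exp(-rT) * N(-d2) - S_0 * exp(-qT) * N(-d1)
N(-d1) = 0.32123808; N(-d2) = 0.42239446
P = 48.1800 * 0.99252805 * 0.42239446 - 52.2500 * 1.00000000 * 0.32123808 = 3.4142

Answer: Price = 3.4142


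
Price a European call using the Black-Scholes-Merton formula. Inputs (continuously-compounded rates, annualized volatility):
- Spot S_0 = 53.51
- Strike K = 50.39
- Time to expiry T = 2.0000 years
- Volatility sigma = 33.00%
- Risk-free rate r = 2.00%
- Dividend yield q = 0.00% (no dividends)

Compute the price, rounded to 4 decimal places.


Answer: Price = 12.1620

Derivation:
d1 = (ln(S/K) + (r - q + 0.5*sigma^2) * T) / (sigma * sqrt(T)) = 0.44778246
d2 = d1 - sigma * sqrt(T) = -0.01890801
exp(-rT) = 0.96078944; exp(-qT) = 1.00000000
C = S_0 * exp(-qT) * N(d1) - K * exp(-rT) * N(d2)
N(d1) = 0.67284490; N(d2) = 0.49245724
C = 53.5100 * 1.00000000 * 0.67284490 - 50.3900 * 0.96078944 * 0.49245724 = 12.1620


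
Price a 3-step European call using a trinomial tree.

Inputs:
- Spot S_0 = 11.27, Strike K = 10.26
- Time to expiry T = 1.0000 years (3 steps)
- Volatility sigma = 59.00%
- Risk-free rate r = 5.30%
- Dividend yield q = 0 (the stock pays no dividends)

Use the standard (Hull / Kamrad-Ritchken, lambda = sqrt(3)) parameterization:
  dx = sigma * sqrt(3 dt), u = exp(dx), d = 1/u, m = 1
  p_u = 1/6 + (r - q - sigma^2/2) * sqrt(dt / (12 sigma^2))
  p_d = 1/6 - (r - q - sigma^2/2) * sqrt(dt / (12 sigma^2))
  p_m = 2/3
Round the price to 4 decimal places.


Answer: Price = V(0,0) = 3.1763

Derivation:
dt = T/N = 0.333333; dx = sigma*sqrt(3*dt) = 0.590000
u = exp(dx) = 1.803988; d = 1/u = 0.554327
p_u = 0.132472, p_m = 0.666667, p_d = 0.200862
Discount per step: exp(-r*dt) = 0.982488
Stock lattice S(k, j) with j the centered position index:
  k=0: S(0,+0) = 11.2700
  k=1: S(1,-1) = 6.2473; S(1,+0) = 11.2700; S(1,+1) = 20.3309
  k=2: S(2,-2) = 3.4630; S(2,-1) = 6.2473; S(2,+0) = 11.2700; S(2,+1) = 20.3309; S(2,+2) = 36.6768
  k=3: S(3,-3) = 1.9197; S(3,-2) = 3.4630; S(3,-1) = 6.2473; S(3,+0) = 11.2700; S(3,+1) = 20.3309; S(3,+2) = 36.6768; S(3,+3) = 66.1645
Terminal payoffs V(N, j) = max(S_T - K, 0):
  V(3,-3) = 0.000000; V(3,-2) = 0.000000; V(3,-1) = 0.000000; V(3,+0) = 1.010000; V(3,+1) = 10.070949; V(3,+2) = 26.416797; V(3,+3) = 55.904517
Backward induction: V(k, j) = exp(-r*dt) * [p_u * V(k+1, j+1) + p_m * V(k+1, j) + p_d * V(k+1, j-1)]
  V(2,-2) = exp(-r*dt) * [p_u*0.000000 + p_m*0.000000 + p_d*0.000000] = 0.000000
  V(2,-1) = exp(-r*dt) * [p_u*1.010000 + p_m*0.000000 + p_d*0.000000] = 0.131453
  V(2,+0) = exp(-r*dt) * [p_u*10.070949 + p_m*1.010000 + p_d*0.000000] = 1.972296
  V(2,+1) = exp(-r*dt) * [p_u*26.416797 + p_m*10.070949 + p_d*1.010000] = 10.233910
  V(2,+2) = exp(-r*dt) * [p_u*55.904517 + p_m*26.416797 + p_d*10.070949] = 26.566326
  V(1,-1) = exp(-r*dt) * [p_u*1.972296 + p_m*0.131453 + p_d*0.000000] = 0.342799
  V(1,+0) = exp(-r*dt) * [p_u*10.233910 + p_m*1.972296 + p_d*0.131453] = 2.649744
  V(1,+1) = exp(-r*dt) * [p_u*26.566326 + p_m*10.233910 + p_d*1.972296] = 10.550013
  V(0,+0) = exp(-r*dt) * [p_u*10.550013 + p_m*2.649744 + p_d*0.342799] = 3.176316


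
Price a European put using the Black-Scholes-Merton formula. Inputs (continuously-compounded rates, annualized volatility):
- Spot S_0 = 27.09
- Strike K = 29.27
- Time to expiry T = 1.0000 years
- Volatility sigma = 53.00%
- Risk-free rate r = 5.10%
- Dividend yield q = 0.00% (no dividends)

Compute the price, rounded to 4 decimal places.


Answer: Price = 6.1066

Derivation:
d1 = (ln(S/K) + (r - q + 0.5*sigma^2) * T) / (sigma * sqrt(T)) = 0.21519161
d2 = d1 - sigma * sqrt(T) = -0.31480839
exp(-rT) = 0.95027867; exp(-qT) = 1.00000000
P = K * exp(-rT) * N(-d2) - S_0 * exp(-qT) * N(-d1)
N(-d1) = 0.41480896; N(-d2) = 0.62354643
P = 29.2700 * 0.95027867 * 0.62354643 - 27.0900 * 1.00000000 * 0.41480896 = 6.1066


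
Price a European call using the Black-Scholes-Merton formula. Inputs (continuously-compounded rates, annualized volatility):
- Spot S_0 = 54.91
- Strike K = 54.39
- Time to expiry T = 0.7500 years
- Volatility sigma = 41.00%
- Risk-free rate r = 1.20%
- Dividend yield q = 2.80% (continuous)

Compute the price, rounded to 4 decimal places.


d1 = (ln(S/K) + (r - q + 0.5*sigma^2) * T) / (sigma * sqrt(T)) = 0.17053707
d2 = d1 - sigma * sqrt(T) = -0.18453335
exp(-rT) = 0.99104038; exp(-qT) = 0.97921896
C = S_0 * exp(-qT) * N(d1) - K * exp(-rT) * N(d2)
N(d1) = 0.56770611; N(d2) = 0.42679753
C = 54.9100 * 0.97921896 * 0.56770611 - 54.3900 * 0.99104038 * 0.42679753 = 7.5194

Answer: Price = 7.5194


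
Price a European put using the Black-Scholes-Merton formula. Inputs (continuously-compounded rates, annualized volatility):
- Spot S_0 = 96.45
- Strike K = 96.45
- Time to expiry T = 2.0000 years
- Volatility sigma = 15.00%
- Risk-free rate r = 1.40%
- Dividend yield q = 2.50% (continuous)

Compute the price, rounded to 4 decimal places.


d1 = (ln(S/K) + (r - q + 0.5*sigma^2) * T) / (sigma * sqrt(T)) = 0.00235702
d2 = d1 - sigma * sqrt(T) = -0.20977501
exp(-rT) = 0.97238837; exp(-qT) = 0.95122942
P = K * exp(-rT) * N(-d2) - S_0 * exp(-qT) * N(-d1)
N(-d1) = 0.49905968; N(-d2) = 0.58307836
P = 96.4500 * 0.97238837 * 0.58307836 - 96.4500 * 0.95122942 * 0.49905968 = 8.8983

Answer: Price = 8.8983


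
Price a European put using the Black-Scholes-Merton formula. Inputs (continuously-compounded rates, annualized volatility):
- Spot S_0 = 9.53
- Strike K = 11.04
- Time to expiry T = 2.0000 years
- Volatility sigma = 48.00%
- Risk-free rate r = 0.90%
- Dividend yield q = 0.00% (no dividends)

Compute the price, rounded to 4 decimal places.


d1 = (ln(S/K) + (r - q + 0.5*sigma^2) * T) / (sigma * sqrt(T)) = 0.14925798
d2 = d1 - sigma * sqrt(T) = -0.52956453
exp(-rT) = 0.98216103; exp(-qT) = 1.00000000
P = K * exp(-rT) * N(-d2) - S_0 * exp(-qT) * N(-d1)
N(-d1) = 0.44067504; N(-d2) = 0.70179305
P = 11.0400 * 0.98216103 * 0.70179305 - 9.5300 * 1.00000000 * 0.44067504 = 3.4099

Answer: Price = 3.4099


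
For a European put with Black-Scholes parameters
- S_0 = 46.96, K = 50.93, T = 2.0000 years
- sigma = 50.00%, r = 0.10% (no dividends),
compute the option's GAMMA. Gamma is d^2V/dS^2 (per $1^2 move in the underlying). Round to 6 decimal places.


Answer: Gamma = 0.011669

Derivation:
d1 = 0.2416099508; d2 = -0.4654968304
phi(d1) = 0.3874663714; exp(-qT) = 1.0000000000; exp(-rT) = 0.9980019987
Gamma = exp(-qT) * phi(d1) / (S * sigma * sqrt(T)) = 1.0000000000 * 0.3874663714 / (46.9600 * 0.5000 * 1.4142135624) = 0.011669


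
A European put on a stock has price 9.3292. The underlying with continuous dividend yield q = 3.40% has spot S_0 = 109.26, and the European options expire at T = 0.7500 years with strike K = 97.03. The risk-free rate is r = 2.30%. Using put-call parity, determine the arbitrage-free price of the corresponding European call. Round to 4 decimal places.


Answer: Call price = 20.4677

Derivation:
Put-call parity: C - P = S_0 * exp(-qT) - K * exp(-rT).
S_0 * exp(-qT) = 109.2600 * 0.97482238 = 106.50909313
K * exp(-rT) = 97.0300 * 0.98289793 = 95.37058609
C = P + S*exp(-qT) - K*exp(-rT)
C = 9.3292 + 106.50909313 - 95.37058609 = 20.4677


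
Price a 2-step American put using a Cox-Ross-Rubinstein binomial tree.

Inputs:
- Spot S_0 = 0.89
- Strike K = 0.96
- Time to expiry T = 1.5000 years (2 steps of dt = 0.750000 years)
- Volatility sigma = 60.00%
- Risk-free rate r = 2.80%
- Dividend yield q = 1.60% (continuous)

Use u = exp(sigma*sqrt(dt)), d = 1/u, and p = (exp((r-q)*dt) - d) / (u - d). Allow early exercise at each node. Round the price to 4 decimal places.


Answer: Price = V(0,0) = 0.2768

Derivation:
dt = T/N = 0.750000
u = exp(sigma*sqrt(dt)) = 1.681381; d = 1/u = 0.594749
p = (exp((r-q)*dt) - d) / (u - d) = 0.381262
Discount per step: exp(-r*dt) = 0.979219
Stock lattice S(k, i) with i counting down-moves:
  k=0: S(0,0) = 0.8900
  k=1: S(1,0) = 1.4964; S(1,1) = 0.5293
  k=2: S(2,0) = 2.5161; S(2,1) = 0.8900; S(2,2) = 0.3148
Terminal payoffs V(N, i) = max(K - S_T, 0):
  V(2,0) = 0.000000; V(2,1) = 0.070000; V(2,2) = 0.645183
Backward induction: V(k, i) = exp(-r*dt) * [p * V(k+1, i) + (1-p) * V(k+1, i+1)]; then take max(V_cont, immediate exercise) for American.
  V(1,0) = exp(-r*dt) * [p*0.000000 + (1-p)*0.070000] = 0.042412; exercise = 0.000000; V(1,0) = max -> 0.042412
  V(1,1) = exp(-r*dt) * [p*0.070000 + (1-p)*0.645183] = 0.417037; exercise = 0.430673; V(1,1) = max -> 0.430673
  V(0,0) = exp(-r*dt) * [p*0.042412 + (1-p)*0.430673] = 0.276770; exercise = 0.070000; V(0,0) = max -> 0.276770


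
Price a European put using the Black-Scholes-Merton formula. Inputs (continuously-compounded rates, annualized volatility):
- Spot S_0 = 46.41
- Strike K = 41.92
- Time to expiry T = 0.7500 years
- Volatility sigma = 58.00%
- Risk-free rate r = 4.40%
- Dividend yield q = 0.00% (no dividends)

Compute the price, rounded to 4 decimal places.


Answer: Price = 5.9990

Derivation:
d1 = (ln(S/K) + (r - q + 0.5*sigma^2) * T) / (sigma * sqrt(T)) = 0.51941996
d2 = d1 - sigma * sqrt(T) = 0.01712523
exp(-rT) = 0.96753856; exp(-qT) = 1.00000000
P = K * exp(-rT) * N(-d2) - S_0 * exp(-qT) * N(-d1)
N(-d1) = 0.30173396; N(-d2) = 0.49316836
P = 41.9200 * 0.96753856 * 0.49316836 - 46.4100 * 1.00000000 * 0.30173396 = 5.9990


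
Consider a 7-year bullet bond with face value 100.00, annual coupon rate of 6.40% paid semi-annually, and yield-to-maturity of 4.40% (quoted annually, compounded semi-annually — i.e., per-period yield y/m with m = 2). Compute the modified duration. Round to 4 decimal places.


Answer: Modified duration = 5.7051

Derivation:
Coupon per period c = face * coupon_rate / m = 3.200000
Periods per year m = 2; per-period yield y/m = 0.022000
Number of cashflows N = 14
Cashflows (t years, CF_t, discount factor 1/(1+y/m)^(m*t), PV):
  t = 0.5000: CF_t = 3.200000, DF = 0.978474, PV = 3.131115
  t = 1.0000: CF_t = 3.200000, DF = 0.957411, PV = 3.063714
  t = 1.5000: CF_t = 3.200000, DF = 0.936801, PV = 2.997763
  t = 2.0000: CF_t = 3.200000, DF = 0.916635, PV = 2.933232
  t = 2.5000: CF_t = 3.200000, DF = 0.896903, PV = 2.870090
  t = 3.0000: CF_t = 3.200000, DF = 0.877596, PV = 2.808307
  t = 3.5000: CF_t = 3.200000, DF = 0.858704, PV = 2.747854
  t = 4.0000: CF_t = 3.200000, DF = 0.840220, PV = 2.688703
  t = 4.5000: CF_t = 3.200000, DF = 0.822133, PV = 2.630825
  t = 5.0000: CF_t = 3.200000, DF = 0.804435, PV = 2.574192
  t = 5.5000: CF_t = 3.200000, DF = 0.787119, PV = 2.518779
  t = 6.0000: CF_t = 3.200000, DF = 0.770175, PV = 2.464559
  t = 6.5000: CF_t = 3.200000, DF = 0.753596, PV = 2.411506
  t = 7.0000: CF_t = 103.200000, DF = 0.737373, PV = 76.096933
Price P = sum_t PV_t = 111.937573
First compute Macaulay numerator sum_t t * PV_t:
  t * PV_t at t = 0.5000: 1.565558
  t * PV_t at t = 1.0000: 3.063714
  t * PV_t at t = 1.5000: 4.496644
  t * PV_t at t = 2.0000: 5.866464
  t * PV_t at t = 2.5000: 7.175225
  t * PV_t at t = 3.0000: 8.424921
  t * PV_t at t = 3.5000: 9.617490
  t * PV_t at t = 4.0000: 10.754812
  t * PV_t at t = 4.5000: 11.838711
  t * PV_t at t = 5.0000: 12.870962
  t * PV_t at t = 5.5000: 13.853286
  t * PV_t at t = 6.0000: 14.787354
  t * PV_t at t = 6.5000: 15.674788
  t * PV_t at t = 7.0000: 532.678534
Macaulay duration D = 652.668465 / 111.937573 = 5.830647
Modified duration = D / (1 + y/m) = 5.830647 / (1 + 0.022000) = 5.705134


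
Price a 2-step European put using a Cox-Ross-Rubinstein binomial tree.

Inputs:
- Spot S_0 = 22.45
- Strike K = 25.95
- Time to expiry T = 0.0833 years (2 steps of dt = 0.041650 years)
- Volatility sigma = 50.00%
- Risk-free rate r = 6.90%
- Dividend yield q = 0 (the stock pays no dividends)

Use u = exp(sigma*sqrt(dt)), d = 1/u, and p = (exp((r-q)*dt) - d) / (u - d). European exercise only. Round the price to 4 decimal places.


dt = T/N = 0.041650
u = exp(sigma*sqrt(dt)) = 1.107430; d = 1/u = 0.902992
p = (exp((r-q)*dt) - d) / (u - d) = 0.488589
Discount per step: exp(-r*dt) = 0.997130
Stock lattice S(k, i) with i counting down-moves:
  k=0: S(0,0) = 22.4500
  k=1: S(1,0) = 24.8618; S(1,1) = 20.2722
  k=2: S(2,0) = 27.5327; S(2,1) = 22.4500; S(2,2) = 18.3056
Terminal payoffs V(N, i) = max(K - S_T, 0):
  V(2,0) = 0.000000; V(2,1) = 3.500000; V(2,2) = 7.644395
Backward induction: V(k, i) = exp(-r*dt) * [p * V(k+1, i) + (1-p) * V(k+1, i+1)].
  V(1,0) = exp(-r*dt) * [p*0.000000 + (1-p)*3.500000] = 1.784801
  V(1,1) = exp(-r*dt) * [p*3.500000 + (1-p)*7.644395] = 5.603362
  V(0,0) = exp(-r*dt) * [p*1.784801 + (1-p)*5.603362] = 3.726928

Answer: Price = V(0,0) = 3.7269


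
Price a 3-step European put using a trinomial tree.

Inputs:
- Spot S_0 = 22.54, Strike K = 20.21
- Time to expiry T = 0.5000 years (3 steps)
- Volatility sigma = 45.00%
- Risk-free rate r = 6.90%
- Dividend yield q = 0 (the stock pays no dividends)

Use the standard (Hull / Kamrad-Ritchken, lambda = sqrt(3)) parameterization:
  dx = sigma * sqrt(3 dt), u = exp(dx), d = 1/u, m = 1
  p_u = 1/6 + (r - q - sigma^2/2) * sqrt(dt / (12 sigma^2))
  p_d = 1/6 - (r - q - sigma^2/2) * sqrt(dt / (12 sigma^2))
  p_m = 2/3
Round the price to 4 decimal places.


dt = T/N = 0.166667; dx = sigma*sqrt(3*dt) = 0.318198
u = exp(dx) = 1.374648; d = 1/u = 0.727459
p_u = 0.158221, p_m = 0.666667, p_d = 0.175113
Discount per step: exp(-r*dt) = 0.988566
Stock lattice S(k, j) with j the centered position index:
  k=0: S(0,+0) = 22.5400
  k=1: S(1,-1) = 16.3969; S(1,+0) = 22.5400; S(1,+1) = 30.9846
  k=2: S(2,-2) = 11.9281; S(2,-1) = 16.3969; S(2,+0) = 22.5400; S(2,+1) = 30.9846; S(2,+2) = 42.5929
  k=3: S(3,-3) = 8.6772; S(3,-2) = 11.9281; S(3,-1) = 16.3969; S(3,+0) = 22.5400; S(3,+1) = 30.9846; S(3,+2) = 42.5929; S(3,+3) = 58.5503
Terminal payoffs V(N, j) = max(K - S_T, 0):
  V(3,-3) = 11.532813; V(3,-2) = 8.281919; V(3,-1) = 3.813081; V(3,+0) = 0.000000; V(3,+1) = 0.000000; V(3,+2) = 0.000000; V(3,+3) = 0.000000
Backward induction: V(k, j) = exp(-r*dt) * [p_u * V(k+1, j+1) + p_m * V(k+1, j) + p_d * V(k+1, j-1)]
  V(2,-2) = exp(-r*dt) * [p_u*3.813081 + p_m*8.281919 + p_d*11.532813] = 8.051008
  V(2,-1) = exp(-r*dt) * [p_u*0.000000 + p_m*3.813081 + p_d*8.281919] = 3.946674
  V(2,+0) = exp(-r*dt) * [p_u*0.000000 + p_m*0.000000 + p_d*3.813081] = 0.660084
  V(2,+1) = exp(-r*dt) * [p_u*0.000000 + p_m*0.000000 + p_d*0.000000] = 0.000000
  V(2,+2) = exp(-r*dt) * [p_u*0.000000 + p_m*0.000000 + p_d*0.000000] = 0.000000
  V(1,-1) = exp(-r*dt) * [p_u*0.660084 + p_m*3.946674 + p_d*8.051008] = 4.097989
  V(1,+0) = exp(-r*dt) * [p_u*0.000000 + p_m*0.660084 + p_d*3.946674] = 1.118235
  V(1,+1) = exp(-r*dt) * [p_u*0.000000 + p_m*0.000000 + p_d*0.660084] = 0.114267
  V(0,+0) = exp(-r*dt) * [p_u*0.114267 + p_m*1.118235 + p_d*4.097989] = 1.464243

Answer: Price = V(0,0) = 1.4642


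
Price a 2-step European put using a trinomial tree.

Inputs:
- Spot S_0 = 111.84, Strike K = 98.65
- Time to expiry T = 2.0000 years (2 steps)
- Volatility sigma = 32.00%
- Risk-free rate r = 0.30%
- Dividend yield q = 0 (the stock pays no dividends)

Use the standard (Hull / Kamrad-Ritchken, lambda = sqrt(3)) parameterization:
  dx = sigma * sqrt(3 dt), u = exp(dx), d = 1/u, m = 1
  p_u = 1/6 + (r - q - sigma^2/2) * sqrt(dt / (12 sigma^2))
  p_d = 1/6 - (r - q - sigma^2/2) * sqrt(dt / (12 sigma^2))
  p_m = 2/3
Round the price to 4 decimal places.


Answer: Price = V(0,0) = 12.2907

Derivation:
dt = T/N = 1.000000; dx = sigma*sqrt(3*dt) = 0.554256
u = exp(dx) = 1.740646; d = 1/u = 0.574499
p_u = 0.123185, p_m = 0.666667, p_d = 0.210148
Discount per step: exp(-r*dt) = 0.997004
Stock lattice S(k, j) with j the centered position index:
  k=0: S(0,+0) = 111.8400
  k=1: S(1,-1) = 64.2520; S(1,+0) = 111.8400; S(1,+1) = 194.6738
  k=2: S(2,-2) = 36.9127; S(2,-1) = 64.2520; S(2,+0) = 111.8400; S(2,+1) = 194.6738; S(2,+2) = 338.8582
Terminal payoffs V(N, j) = max(K - S_T, 0):
  V(2,-2) = 61.737260; V(2,-1) = 34.397989; V(2,+0) = 0.000000; V(2,+1) = 0.000000; V(2,+2) = 0.000000
Backward induction: V(k, j) = exp(-r*dt) * [p_u * V(k+1, j+1) + p_m * V(k+1, j) + p_d * V(k+1, j-1)]
  V(1,-1) = exp(-r*dt) * [p_u*0.000000 + p_m*34.397989 + p_d*61.737260] = 35.798420
  V(1,+0) = exp(-r*dt) * [p_u*0.000000 + p_m*0.000000 + p_d*34.397989] = 7.207027
  V(1,+1) = exp(-r*dt) * [p_u*0.000000 + p_m*0.000000 + p_d*0.000000] = 0.000000
  V(0,+0) = exp(-r*dt) * [p_u*0.000000 + p_m*7.207027 + p_d*35.798420] = 12.290737


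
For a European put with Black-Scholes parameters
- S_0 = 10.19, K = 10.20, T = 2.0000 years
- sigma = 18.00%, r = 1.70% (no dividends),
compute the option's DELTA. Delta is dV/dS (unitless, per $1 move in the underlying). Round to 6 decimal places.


Answer: Delta = -0.398593

Derivation:
d1 = 0.2569906016; d2 = 0.0024321603
phi(d1) = 0.3859835149; exp(-qT) = 1.0000000000; exp(-rT) = 0.9665715046
N(-d1) = 0.3985930142
Delta = -exp(-qT) * N(-d1) = -1.0000000000 * 0.3985930142 = -0.398593


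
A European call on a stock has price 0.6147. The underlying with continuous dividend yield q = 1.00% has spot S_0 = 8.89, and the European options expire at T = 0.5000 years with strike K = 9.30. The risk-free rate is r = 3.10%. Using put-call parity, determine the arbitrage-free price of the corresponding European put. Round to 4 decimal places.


Put-call parity: C - P = S_0 * exp(-qT) - K * exp(-rT).
S_0 * exp(-qT) = 8.8900 * 0.99501248 = 8.84566094
K * exp(-rT) = 9.3000 * 0.98461951 = 9.15696141
P = C - S*exp(-qT) + K*exp(-rT)
P = 0.6147 - 8.84566094 + 9.15696141 = 0.9260

Answer: Put price = 0.9260


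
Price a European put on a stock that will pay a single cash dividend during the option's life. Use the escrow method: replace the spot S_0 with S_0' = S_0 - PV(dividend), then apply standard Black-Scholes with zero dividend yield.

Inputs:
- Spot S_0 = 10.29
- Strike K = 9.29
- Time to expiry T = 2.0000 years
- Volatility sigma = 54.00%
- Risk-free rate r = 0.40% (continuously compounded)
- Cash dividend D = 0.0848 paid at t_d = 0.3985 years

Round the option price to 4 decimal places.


Answer: Price = 2.4179

Derivation:
PV(D) = D * exp(-r * t_d) = 0.0848 * 0.99840727 = 0.08466494
S_0' = S_0 - PV(D) = 10.2900 - 0.08466494 = 10.20533506
d1 = (ln(S_0'/K) + (r + sigma^2/2)*T) / (sigma*sqrt(T)) = 0.51536571
d2 = d1 - sigma*sqrt(T) = -0.24830961
exp(-rT) = 0.99203191
N(-d1) = 0.30314874; N(-d2) = 0.59805257
P = K * exp(-rT) * N(-d2) - S_0' * N(-d1) = 9.2900 * 0.99203191 * 0.59805257 - 10.20533506 * 0.30314874 = 2.4179


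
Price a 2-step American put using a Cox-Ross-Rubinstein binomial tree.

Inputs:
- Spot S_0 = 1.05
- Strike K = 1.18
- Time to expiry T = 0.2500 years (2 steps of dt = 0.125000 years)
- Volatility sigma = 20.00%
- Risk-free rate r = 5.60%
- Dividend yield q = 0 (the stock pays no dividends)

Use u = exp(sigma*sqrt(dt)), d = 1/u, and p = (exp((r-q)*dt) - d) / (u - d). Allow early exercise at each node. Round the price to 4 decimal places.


dt = T/N = 0.125000
u = exp(sigma*sqrt(dt)) = 1.073271; d = 1/u = 0.931731
p = (exp((r-q)*dt) - d) / (u - d) = 0.531959
Discount per step: exp(-r*dt) = 0.993024
Stock lattice S(k, i) with i counting down-moves:
  k=0: S(0,0) = 1.0500
  k=1: S(1,0) = 1.1269; S(1,1) = 0.9783
  k=2: S(2,0) = 1.2095; S(2,1) = 1.0500; S(2,2) = 0.9115
Terminal payoffs V(N, i) = max(K - S_T, 0):
  V(2,0) = 0.000000; V(2,1) = 0.130000; V(2,2) = 0.268470
Backward induction: V(k, i) = exp(-r*dt) * [p * V(k+1, i) + (1-p) * V(k+1, i+1)]; then take max(V_cont, immediate exercise) for American.
  V(1,0) = exp(-r*dt) * [p*0.000000 + (1-p)*0.130000] = 0.060421; exercise = 0.053066; V(1,0) = max -> 0.060421
  V(1,1) = exp(-r*dt) * [p*0.130000 + (1-p)*0.268470] = 0.193451; exercise = 0.201682; V(1,1) = max -> 0.201682
  V(0,0) = exp(-r*dt) * [p*0.060421 + (1-p)*0.201682] = 0.125654; exercise = 0.130000; V(0,0) = max -> 0.130000

Answer: Price = V(0,0) = 0.1300


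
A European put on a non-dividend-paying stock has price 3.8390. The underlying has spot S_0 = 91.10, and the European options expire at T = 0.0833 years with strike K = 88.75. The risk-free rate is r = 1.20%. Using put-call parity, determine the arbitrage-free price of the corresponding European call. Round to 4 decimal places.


Put-call parity: C - P = S_0 * exp(-qT) - K * exp(-rT).
S_0 * exp(-qT) = 91.1000 * 1.00000000 = 91.10000000
K * exp(-rT) = 88.7500 * 0.99900090 = 88.66132982
C = P + S*exp(-qT) - K*exp(-rT)
C = 3.8390 + 91.10000000 - 88.66132982 = 6.2777

Answer: Call price = 6.2777


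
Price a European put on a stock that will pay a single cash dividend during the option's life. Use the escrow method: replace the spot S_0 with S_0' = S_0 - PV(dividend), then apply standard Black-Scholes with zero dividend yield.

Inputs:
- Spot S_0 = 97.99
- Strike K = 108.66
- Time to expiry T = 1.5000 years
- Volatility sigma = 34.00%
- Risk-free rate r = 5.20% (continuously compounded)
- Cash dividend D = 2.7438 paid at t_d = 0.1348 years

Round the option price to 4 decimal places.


Answer: Price = 18.8966

Derivation:
PV(D) = D * exp(-r * t_d) = 2.7438 * 0.99301491 = 2.72463431
S_0' = S_0 - PV(D) = 97.9900 - 2.72463431 = 95.26536569
d1 = (ln(S_0'/K) + (r + sigma^2/2)*T) / (sigma*sqrt(T)) = 0.07959060
d2 = d1 - sigma*sqrt(T) = -0.33682266
exp(-rT) = 0.92496443
N(-d1) = 0.46828144; N(-d2) = 0.63187470
P = K * exp(-rT) * N(-d2) - S_0' * N(-d1) = 108.6600 * 0.92496443 * 0.63187470 - 95.26536569 * 0.46828144 = 18.8966
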